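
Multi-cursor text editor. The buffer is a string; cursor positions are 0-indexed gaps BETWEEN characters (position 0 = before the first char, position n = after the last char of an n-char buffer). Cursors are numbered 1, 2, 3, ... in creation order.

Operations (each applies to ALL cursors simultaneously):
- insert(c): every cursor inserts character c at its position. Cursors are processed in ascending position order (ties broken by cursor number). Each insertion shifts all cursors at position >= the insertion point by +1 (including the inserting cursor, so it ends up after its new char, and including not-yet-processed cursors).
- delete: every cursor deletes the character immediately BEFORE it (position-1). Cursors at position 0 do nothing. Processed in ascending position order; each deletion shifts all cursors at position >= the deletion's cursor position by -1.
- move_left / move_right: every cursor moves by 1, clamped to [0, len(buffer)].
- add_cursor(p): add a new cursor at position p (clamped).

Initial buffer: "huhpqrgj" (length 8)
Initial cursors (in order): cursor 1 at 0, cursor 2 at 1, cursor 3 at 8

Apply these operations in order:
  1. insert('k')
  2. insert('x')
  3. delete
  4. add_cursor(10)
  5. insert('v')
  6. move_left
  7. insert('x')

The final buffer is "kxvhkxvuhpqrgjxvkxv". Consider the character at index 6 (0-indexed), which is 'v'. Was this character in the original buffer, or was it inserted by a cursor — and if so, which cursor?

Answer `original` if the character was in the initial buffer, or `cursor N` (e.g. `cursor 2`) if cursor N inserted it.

Answer: cursor 2

Derivation:
After op 1 (insert('k')): buffer="khkuhpqrgjk" (len 11), cursors c1@1 c2@3 c3@11, authorship 1.2.......3
After op 2 (insert('x')): buffer="kxhkxuhpqrgjkx" (len 14), cursors c1@2 c2@5 c3@14, authorship 11.22.......33
After op 3 (delete): buffer="khkuhpqrgjk" (len 11), cursors c1@1 c2@3 c3@11, authorship 1.2.......3
After op 4 (add_cursor(10)): buffer="khkuhpqrgjk" (len 11), cursors c1@1 c2@3 c4@10 c3@11, authorship 1.2.......3
After op 5 (insert('v')): buffer="kvhkvuhpqrgjvkv" (len 15), cursors c1@2 c2@5 c4@13 c3@15, authorship 11.22.......433
After op 6 (move_left): buffer="kvhkvuhpqrgjvkv" (len 15), cursors c1@1 c2@4 c4@12 c3@14, authorship 11.22.......433
After op 7 (insert('x')): buffer="kxvhkxvuhpqrgjxvkxv" (len 19), cursors c1@2 c2@6 c4@15 c3@18, authorship 111.222.......44333
Authorship (.=original, N=cursor N): 1 1 1 . 2 2 2 . . . . . . . 4 4 3 3 3
Index 6: author = 2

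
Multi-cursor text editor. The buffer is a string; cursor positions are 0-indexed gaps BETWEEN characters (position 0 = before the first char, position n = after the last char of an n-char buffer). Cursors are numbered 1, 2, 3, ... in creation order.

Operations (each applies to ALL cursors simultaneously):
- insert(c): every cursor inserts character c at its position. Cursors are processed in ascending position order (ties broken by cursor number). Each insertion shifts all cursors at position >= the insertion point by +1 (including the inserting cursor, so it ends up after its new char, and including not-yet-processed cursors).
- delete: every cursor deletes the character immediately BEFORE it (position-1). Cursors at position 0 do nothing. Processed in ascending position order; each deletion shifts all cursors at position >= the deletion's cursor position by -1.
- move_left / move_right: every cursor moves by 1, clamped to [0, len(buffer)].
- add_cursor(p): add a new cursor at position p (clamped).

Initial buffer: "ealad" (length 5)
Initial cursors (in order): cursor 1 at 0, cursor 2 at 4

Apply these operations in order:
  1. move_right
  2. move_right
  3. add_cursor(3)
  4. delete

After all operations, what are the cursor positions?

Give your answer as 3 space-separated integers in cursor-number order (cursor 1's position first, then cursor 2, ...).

After op 1 (move_right): buffer="ealad" (len 5), cursors c1@1 c2@5, authorship .....
After op 2 (move_right): buffer="ealad" (len 5), cursors c1@2 c2@5, authorship .....
After op 3 (add_cursor(3)): buffer="ealad" (len 5), cursors c1@2 c3@3 c2@5, authorship .....
After op 4 (delete): buffer="ea" (len 2), cursors c1@1 c3@1 c2@2, authorship ..

Answer: 1 2 1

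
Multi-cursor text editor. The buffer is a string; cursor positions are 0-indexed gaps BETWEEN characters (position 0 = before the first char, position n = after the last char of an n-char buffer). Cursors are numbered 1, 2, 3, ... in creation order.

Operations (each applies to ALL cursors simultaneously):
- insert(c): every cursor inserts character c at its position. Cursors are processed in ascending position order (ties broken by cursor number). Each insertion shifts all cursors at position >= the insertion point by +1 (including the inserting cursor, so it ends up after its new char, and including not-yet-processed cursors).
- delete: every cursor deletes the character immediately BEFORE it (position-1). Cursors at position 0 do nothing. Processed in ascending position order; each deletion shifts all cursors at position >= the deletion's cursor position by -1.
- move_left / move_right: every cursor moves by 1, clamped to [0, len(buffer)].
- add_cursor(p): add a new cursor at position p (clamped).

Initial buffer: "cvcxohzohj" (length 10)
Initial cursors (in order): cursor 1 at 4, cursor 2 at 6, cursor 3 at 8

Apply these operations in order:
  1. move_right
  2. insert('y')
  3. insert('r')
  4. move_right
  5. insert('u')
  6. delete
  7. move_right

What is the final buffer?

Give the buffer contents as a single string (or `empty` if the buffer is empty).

Answer: cvcxoyrhzyrohyrj

Derivation:
After op 1 (move_right): buffer="cvcxohzohj" (len 10), cursors c1@5 c2@7 c3@9, authorship ..........
After op 2 (insert('y')): buffer="cvcxoyhzyohyj" (len 13), cursors c1@6 c2@9 c3@12, authorship .....1..2..3.
After op 3 (insert('r')): buffer="cvcxoyrhzyrohyrj" (len 16), cursors c1@7 c2@11 c3@15, authorship .....11..22..33.
After op 4 (move_right): buffer="cvcxoyrhzyrohyrj" (len 16), cursors c1@8 c2@12 c3@16, authorship .....11..22..33.
After op 5 (insert('u')): buffer="cvcxoyrhuzyrouhyrju" (len 19), cursors c1@9 c2@14 c3@19, authorship .....11.1.22.2.33.3
After op 6 (delete): buffer="cvcxoyrhzyrohyrj" (len 16), cursors c1@8 c2@12 c3@16, authorship .....11..22..33.
After op 7 (move_right): buffer="cvcxoyrhzyrohyrj" (len 16), cursors c1@9 c2@13 c3@16, authorship .....11..22..33.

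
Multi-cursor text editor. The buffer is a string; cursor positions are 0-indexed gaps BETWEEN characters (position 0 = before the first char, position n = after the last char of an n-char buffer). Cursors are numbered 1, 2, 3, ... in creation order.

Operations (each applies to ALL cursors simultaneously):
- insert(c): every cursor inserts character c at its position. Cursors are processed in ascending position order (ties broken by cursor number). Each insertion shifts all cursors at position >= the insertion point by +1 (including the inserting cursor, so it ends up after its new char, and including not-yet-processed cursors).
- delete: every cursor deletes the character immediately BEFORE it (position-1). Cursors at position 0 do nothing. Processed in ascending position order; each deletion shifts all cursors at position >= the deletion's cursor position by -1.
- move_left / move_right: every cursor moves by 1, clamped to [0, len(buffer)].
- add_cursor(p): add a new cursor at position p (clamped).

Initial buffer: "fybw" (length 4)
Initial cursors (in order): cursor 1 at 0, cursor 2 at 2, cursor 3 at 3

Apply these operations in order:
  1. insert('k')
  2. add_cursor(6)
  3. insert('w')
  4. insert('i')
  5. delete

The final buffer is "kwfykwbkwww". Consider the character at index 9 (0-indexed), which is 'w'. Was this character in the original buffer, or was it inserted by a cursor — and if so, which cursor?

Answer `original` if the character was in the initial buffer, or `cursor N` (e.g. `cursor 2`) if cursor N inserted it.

After op 1 (insert('k')): buffer="kfykbkw" (len 7), cursors c1@1 c2@4 c3@6, authorship 1..2.3.
After op 2 (add_cursor(6)): buffer="kfykbkw" (len 7), cursors c1@1 c2@4 c3@6 c4@6, authorship 1..2.3.
After op 3 (insert('w')): buffer="kwfykwbkwww" (len 11), cursors c1@2 c2@6 c3@10 c4@10, authorship 11..22.334.
After op 4 (insert('i')): buffer="kwifykwibkwwiiw" (len 15), cursors c1@3 c2@8 c3@14 c4@14, authorship 111..222.33434.
After op 5 (delete): buffer="kwfykwbkwww" (len 11), cursors c1@2 c2@6 c3@10 c4@10, authorship 11..22.334.
Authorship (.=original, N=cursor N): 1 1 . . 2 2 . 3 3 4 .
Index 9: author = 4

Answer: cursor 4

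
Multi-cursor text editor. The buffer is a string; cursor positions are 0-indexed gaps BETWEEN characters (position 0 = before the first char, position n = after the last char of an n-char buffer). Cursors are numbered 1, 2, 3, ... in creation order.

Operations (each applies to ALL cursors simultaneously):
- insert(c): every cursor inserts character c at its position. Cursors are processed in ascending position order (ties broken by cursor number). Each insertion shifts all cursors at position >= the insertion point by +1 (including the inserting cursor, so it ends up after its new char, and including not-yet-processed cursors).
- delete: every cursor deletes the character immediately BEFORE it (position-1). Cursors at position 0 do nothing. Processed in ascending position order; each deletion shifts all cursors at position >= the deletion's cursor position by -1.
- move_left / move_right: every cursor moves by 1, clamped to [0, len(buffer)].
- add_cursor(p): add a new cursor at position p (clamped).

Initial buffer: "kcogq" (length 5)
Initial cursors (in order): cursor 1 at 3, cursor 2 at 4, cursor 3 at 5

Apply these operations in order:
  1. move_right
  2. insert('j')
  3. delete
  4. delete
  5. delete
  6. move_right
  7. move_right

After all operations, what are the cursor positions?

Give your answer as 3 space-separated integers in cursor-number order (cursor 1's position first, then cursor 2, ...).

Answer: 0 0 0

Derivation:
After op 1 (move_right): buffer="kcogq" (len 5), cursors c1@4 c2@5 c3@5, authorship .....
After op 2 (insert('j')): buffer="kcogjqjj" (len 8), cursors c1@5 c2@8 c3@8, authorship ....1.23
After op 3 (delete): buffer="kcogq" (len 5), cursors c1@4 c2@5 c3@5, authorship .....
After op 4 (delete): buffer="kc" (len 2), cursors c1@2 c2@2 c3@2, authorship ..
After op 5 (delete): buffer="" (len 0), cursors c1@0 c2@0 c3@0, authorship 
After op 6 (move_right): buffer="" (len 0), cursors c1@0 c2@0 c3@0, authorship 
After op 7 (move_right): buffer="" (len 0), cursors c1@0 c2@0 c3@0, authorship 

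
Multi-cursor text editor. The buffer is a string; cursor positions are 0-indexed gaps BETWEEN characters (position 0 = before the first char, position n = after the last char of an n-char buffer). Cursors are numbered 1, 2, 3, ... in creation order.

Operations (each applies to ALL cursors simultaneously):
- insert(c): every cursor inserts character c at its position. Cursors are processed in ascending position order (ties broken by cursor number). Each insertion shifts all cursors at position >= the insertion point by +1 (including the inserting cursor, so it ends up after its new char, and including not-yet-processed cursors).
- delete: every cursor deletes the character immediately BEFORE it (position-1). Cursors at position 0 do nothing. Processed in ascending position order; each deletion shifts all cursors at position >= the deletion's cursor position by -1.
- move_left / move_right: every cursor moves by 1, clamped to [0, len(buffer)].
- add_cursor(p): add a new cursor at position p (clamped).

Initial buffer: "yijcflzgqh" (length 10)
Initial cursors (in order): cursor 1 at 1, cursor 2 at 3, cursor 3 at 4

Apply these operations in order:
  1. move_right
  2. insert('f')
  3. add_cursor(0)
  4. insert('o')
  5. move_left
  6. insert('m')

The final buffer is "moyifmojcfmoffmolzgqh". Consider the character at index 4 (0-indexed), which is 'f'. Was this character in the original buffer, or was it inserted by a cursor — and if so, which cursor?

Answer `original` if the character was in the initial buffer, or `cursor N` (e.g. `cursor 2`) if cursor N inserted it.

After op 1 (move_right): buffer="yijcflzgqh" (len 10), cursors c1@2 c2@4 c3@5, authorship ..........
After op 2 (insert('f')): buffer="yifjcffflzgqh" (len 13), cursors c1@3 c2@6 c3@8, authorship ..1..2.3.....
After op 3 (add_cursor(0)): buffer="yifjcffflzgqh" (len 13), cursors c4@0 c1@3 c2@6 c3@8, authorship ..1..2.3.....
After op 4 (insert('o')): buffer="oyifojcfoffolzgqh" (len 17), cursors c4@1 c1@5 c2@9 c3@12, authorship 4..11..22.33.....
After op 5 (move_left): buffer="oyifojcfoffolzgqh" (len 17), cursors c4@0 c1@4 c2@8 c3@11, authorship 4..11..22.33.....
After op 6 (insert('m')): buffer="moyifmojcfmoffmolzgqh" (len 21), cursors c4@1 c1@6 c2@11 c3@15, authorship 44..111..222.333.....
Authorship (.=original, N=cursor N): 4 4 . . 1 1 1 . . 2 2 2 . 3 3 3 . . . . .
Index 4: author = 1

Answer: cursor 1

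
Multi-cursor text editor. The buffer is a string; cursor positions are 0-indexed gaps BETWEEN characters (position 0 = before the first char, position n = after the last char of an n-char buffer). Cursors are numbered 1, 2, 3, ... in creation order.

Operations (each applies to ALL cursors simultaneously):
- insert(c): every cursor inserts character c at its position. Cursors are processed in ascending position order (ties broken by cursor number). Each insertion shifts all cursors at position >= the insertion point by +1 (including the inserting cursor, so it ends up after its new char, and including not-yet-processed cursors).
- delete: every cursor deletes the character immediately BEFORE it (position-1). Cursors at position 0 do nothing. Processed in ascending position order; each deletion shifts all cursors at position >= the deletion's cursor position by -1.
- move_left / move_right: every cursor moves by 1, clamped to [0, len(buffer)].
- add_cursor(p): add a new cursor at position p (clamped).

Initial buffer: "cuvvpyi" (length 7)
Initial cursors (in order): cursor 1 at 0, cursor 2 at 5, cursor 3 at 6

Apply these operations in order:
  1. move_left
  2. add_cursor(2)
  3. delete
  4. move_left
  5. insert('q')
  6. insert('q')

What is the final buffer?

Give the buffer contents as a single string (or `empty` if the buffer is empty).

Answer: qqqqcqqqqvyi

Derivation:
After op 1 (move_left): buffer="cuvvpyi" (len 7), cursors c1@0 c2@4 c3@5, authorship .......
After op 2 (add_cursor(2)): buffer="cuvvpyi" (len 7), cursors c1@0 c4@2 c2@4 c3@5, authorship .......
After op 3 (delete): buffer="cvyi" (len 4), cursors c1@0 c4@1 c2@2 c3@2, authorship ....
After op 4 (move_left): buffer="cvyi" (len 4), cursors c1@0 c4@0 c2@1 c3@1, authorship ....
After op 5 (insert('q')): buffer="qqcqqvyi" (len 8), cursors c1@2 c4@2 c2@5 c3@5, authorship 14.23...
After op 6 (insert('q')): buffer="qqqqcqqqqvyi" (len 12), cursors c1@4 c4@4 c2@9 c3@9, authorship 1414.2323...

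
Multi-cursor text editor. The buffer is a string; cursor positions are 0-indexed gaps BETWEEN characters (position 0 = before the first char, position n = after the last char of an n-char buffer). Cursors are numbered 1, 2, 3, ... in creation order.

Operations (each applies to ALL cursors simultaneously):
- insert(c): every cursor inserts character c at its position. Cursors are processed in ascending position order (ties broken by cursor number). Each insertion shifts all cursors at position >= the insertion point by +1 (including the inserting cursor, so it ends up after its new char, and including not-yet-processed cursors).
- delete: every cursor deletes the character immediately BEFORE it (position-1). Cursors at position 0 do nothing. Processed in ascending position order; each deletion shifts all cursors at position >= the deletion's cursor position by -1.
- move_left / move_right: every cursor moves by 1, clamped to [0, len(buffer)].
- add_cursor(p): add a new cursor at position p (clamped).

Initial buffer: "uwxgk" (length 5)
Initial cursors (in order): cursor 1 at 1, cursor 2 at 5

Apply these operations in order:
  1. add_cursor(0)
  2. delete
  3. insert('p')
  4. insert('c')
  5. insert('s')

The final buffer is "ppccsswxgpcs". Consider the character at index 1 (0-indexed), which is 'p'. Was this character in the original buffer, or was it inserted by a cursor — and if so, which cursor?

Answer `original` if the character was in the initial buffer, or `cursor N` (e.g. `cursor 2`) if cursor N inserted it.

After op 1 (add_cursor(0)): buffer="uwxgk" (len 5), cursors c3@0 c1@1 c2@5, authorship .....
After op 2 (delete): buffer="wxg" (len 3), cursors c1@0 c3@0 c2@3, authorship ...
After op 3 (insert('p')): buffer="ppwxgp" (len 6), cursors c1@2 c3@2 c2@6, authorship 13...2
After op 4 (insert('c')): buffer="ppccwxgpc" (len 9), cursors c1@4 c3@4 c2@9, authorship 1313...22
After op 5 (insert('s')): buffer="ppccsswxgpcs" (len 12), cursors c1@6 c3@6 c2@12, authorship 131313...222
Authorship (.=original, N=cursor N): 1 3 1 3 1 3 . . . 2 2 2
Index 1: author = 3

Answer: cursor 3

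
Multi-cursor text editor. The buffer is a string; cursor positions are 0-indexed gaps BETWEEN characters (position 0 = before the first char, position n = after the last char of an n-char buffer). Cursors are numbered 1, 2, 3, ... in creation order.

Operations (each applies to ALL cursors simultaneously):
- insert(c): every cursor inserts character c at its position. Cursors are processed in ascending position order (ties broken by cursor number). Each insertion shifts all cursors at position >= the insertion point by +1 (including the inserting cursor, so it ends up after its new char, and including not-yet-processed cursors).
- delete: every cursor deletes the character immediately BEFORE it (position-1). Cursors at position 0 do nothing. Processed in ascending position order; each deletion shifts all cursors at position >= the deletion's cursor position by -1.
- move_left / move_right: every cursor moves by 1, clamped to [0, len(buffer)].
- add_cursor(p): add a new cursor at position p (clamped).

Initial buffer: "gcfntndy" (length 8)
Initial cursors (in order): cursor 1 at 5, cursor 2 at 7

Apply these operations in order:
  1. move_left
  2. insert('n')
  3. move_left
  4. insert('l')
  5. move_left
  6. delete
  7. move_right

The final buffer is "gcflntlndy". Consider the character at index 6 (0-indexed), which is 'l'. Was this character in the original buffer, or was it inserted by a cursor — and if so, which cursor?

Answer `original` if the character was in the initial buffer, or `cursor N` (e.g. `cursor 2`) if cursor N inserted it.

Answer: cursor 2

Derivation:
After op 1 (move_left): buffer="gcfntndy" (len 8), cursors c1@4 c2@6, authorship ........
After op 2 (insert('n')): buffer="gcfnntnndy" (len 10), cursors c1@5 c2@8, authorship ....1..2..
After op 3 (move_left): buffer="gcfnntnndy" (len 10), cursors c1@4 c2@7, authorship ....1..2..
After op 4 (insert('l')): buffer="gcfnlntnlndy" (len 12), cursors c1@5 c2@9, authorship ....11..22..
After op 5 (move_left): buffer="gcfnlntnlndy" (len 12), cursors c1@4 c2@8, authorship ....11..22..
After op 6 (delete): buffer="gcflntlndy" (len 10), cursors c1@3 c2@6, authorship ...11.22..
After op 7 (move_right): buffer="gcflntlndy" (len 10), cursors c1@4 c2@7, authorship ...11.22..
Authorship (.=original, N=cursor N): . . . 1 1 . 2 2 . .
Index 6: author = 2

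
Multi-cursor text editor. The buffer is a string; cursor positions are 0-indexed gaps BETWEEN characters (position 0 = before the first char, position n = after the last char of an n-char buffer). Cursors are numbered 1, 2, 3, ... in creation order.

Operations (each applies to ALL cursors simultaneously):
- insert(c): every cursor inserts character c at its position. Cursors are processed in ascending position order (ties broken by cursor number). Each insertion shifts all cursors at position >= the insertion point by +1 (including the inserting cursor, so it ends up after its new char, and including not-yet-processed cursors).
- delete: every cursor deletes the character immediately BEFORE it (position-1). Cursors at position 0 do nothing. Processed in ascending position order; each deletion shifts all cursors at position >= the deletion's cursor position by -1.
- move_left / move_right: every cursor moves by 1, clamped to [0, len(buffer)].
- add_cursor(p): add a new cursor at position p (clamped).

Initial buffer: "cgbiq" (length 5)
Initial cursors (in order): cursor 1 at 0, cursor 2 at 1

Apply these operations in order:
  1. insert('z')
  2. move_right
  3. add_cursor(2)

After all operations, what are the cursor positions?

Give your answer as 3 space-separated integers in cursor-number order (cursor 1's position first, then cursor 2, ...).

After op 1 (insert('z')): buffer="zczgbiq" (len 7), cursors c1@1 c2@3, authorship 1.2....
After op 2 (move_right): buffer="zczgbiq" (len 7), cursors c1@2 c2@4, authorship 1.2....
After op 3 (add_cursor(2)): buffer="zczgbiq" (len 7), cursors c1@2 c3@2 c2@4, authorship 1.2....

Answer: 2 4 2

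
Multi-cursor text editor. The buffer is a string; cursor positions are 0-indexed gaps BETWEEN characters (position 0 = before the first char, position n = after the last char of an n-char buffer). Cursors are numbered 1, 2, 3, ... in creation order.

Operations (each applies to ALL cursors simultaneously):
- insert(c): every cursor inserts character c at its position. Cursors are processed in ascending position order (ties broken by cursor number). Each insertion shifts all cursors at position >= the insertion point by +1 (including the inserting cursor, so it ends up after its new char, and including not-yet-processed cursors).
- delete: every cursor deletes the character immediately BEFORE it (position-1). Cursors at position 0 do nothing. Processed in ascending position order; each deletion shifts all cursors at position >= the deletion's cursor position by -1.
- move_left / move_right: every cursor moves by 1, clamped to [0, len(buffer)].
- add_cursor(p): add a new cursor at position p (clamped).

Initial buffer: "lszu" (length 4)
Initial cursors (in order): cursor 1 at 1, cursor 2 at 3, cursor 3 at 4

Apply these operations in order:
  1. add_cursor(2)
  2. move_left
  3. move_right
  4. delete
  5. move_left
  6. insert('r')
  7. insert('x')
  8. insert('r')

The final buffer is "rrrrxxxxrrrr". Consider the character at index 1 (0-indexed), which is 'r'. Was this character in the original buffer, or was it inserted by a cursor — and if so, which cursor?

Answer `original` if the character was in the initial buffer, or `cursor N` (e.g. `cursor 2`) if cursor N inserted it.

Answer: cursor 2

Derivation:
After op 1 (add_cursor(2)): buffer="lszu" (len 4), cursors c1@1 c4@2 c2@3 c3@4, authorship ....
After op 2 (move_left): buffer="lszu" (len 4), cursors c1@0 c4@1 c2@2 c3@3, authorship ....
After op 3 (move_right): buffer="lszu" (len 4), cursors c1@1 c4@2 c2@3 c3@4, authorship ....
After op 4 (delete): buffer="" (len 0), cursors c1@0 c2@0 c3@0 c4@0, authorship 
After op 5 (move_left): buffer="" (len 0), cursors c1@0 c2@0 c3@0 c4@0, authorship 
After op 6 (insert('r')): buffer="rrrr" (len 4), cursors c1@4 c2@4 c3@4 c4@4, authorship 1234
After op 7 (insert('x')): buffer="rrrrxxxx" (len 8), cursors c1@8 c2@8 c3@8 c4@8, authorship 12341234
After op 8 (insert('r')): buffer="rrrrxxxxrrrr" (len 12), cursors c1@12 c2@12 c3@12 c4@12, authorship 123412341234
Authorship (.=original, N=cursor N): 1 2 3 4 1 2 3 4 1 2 3 4
Index 1: author = 2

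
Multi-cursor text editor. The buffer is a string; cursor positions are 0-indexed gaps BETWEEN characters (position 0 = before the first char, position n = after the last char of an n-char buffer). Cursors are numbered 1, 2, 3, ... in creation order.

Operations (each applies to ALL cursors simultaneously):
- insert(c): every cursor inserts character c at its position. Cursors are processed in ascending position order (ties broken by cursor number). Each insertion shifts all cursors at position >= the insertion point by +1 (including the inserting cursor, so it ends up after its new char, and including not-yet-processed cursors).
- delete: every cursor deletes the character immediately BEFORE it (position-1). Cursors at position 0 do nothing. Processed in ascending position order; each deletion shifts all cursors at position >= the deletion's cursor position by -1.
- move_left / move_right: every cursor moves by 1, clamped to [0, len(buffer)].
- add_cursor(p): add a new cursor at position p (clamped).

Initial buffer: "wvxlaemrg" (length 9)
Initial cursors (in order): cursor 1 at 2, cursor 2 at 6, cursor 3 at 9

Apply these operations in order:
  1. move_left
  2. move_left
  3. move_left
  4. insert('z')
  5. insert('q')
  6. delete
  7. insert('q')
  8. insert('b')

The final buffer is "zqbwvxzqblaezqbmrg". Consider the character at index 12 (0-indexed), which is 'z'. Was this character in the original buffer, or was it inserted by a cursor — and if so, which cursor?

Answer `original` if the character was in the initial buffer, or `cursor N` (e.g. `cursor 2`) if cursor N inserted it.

After op 1 (move_left): buffer="wvxlaemrg" (len 9), cursors c1@1 c2@5 c3@8, authorship .........
After op 2 (move_left): buffer="wvxlaemrg" (len 9), cursors c1@0 c2@4 c3@7, authorship .........
After op 3 (move_left): buffer="wvxlaemrg" (len 9), cursors c1@0 c2@3 c3@6, authorship .........
After op 4 (insert('z')): buffer="zwvxzlaezmrg" (len 12), cursors c1@1 c2@5 c3@9, authorship 1...2...3...
After op 5 (insert('q')): buffer="zqwvxzqlaezqmrg" (len 15), cursors c1@2 c2@7 c3@12, authorship 11...22...33...
After op 6 (delete): buffer="zwvxzlaezmrg" (len 12), cursors c1@1 c2@5 c3@9, authorship 1...2...3...
After op 7 (insert('q')): buffer="zqwvxzqlaezqmrg" (len 15), cursors c1@2 c2@7 c3@12, authorship 11...22...33...
After op 8 (insert('b')): buffer="zqbwvxzqblaezqbmrg" (len 18), cursors c1@3 c2@9 c3@15, authorship 111...222...333...
Authorship (.=original, N=cursor N): 1 1 1 . . . 2 2 2 . . . 3 3 3 . . .
Index 12: author = 3

Answer: cursor 3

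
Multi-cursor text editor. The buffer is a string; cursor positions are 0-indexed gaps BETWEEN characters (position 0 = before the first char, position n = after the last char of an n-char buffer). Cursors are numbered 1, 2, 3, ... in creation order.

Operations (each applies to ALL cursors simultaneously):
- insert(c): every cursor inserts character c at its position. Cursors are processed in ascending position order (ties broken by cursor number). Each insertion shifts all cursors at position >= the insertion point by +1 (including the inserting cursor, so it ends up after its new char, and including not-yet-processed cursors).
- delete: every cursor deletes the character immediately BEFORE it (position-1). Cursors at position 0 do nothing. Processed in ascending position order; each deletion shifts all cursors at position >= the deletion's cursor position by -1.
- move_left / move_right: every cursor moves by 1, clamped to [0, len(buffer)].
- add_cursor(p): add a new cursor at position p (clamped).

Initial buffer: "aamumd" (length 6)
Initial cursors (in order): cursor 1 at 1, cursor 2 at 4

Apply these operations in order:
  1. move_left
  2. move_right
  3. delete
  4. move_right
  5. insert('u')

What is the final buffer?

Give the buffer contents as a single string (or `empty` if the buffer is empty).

Answer: aummud

Derivation:
After op 1 (move_left): buffer="aamumd" (len 6), cursors c1@0 c2@3, authorship ......
After op 2 (move_right): buffer="aamumd" (len 6), cursors c1@1 c2@4, authorship ......
After op 3 (delete): buffer="ammd" (len 4), cursors c1@0 c2@2, authorship ....
After op 4 (move_right): buffer="ammd" (len 4), cursors c1@1 c2@3, authorship ....
After op 5 (insert('u')): buffer="aummud" (len 6), cursors c1@2 c2@5, authorship .1..2.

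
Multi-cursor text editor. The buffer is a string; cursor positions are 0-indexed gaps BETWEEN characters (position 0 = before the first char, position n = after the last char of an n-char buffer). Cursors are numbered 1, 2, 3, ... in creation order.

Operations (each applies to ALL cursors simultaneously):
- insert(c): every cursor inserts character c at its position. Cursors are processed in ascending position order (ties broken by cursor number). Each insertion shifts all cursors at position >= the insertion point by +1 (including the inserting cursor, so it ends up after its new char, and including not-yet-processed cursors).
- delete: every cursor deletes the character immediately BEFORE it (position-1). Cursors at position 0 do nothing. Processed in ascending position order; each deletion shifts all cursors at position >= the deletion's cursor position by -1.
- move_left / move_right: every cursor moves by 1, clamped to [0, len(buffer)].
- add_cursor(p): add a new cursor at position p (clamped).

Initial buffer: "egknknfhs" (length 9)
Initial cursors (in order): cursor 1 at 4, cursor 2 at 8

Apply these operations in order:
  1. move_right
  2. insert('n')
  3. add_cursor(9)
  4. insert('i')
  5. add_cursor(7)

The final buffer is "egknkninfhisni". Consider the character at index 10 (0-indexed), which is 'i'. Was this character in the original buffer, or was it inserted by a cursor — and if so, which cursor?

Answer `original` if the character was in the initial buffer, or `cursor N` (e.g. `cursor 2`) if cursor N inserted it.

Answer: cursor 3

Derivation:
After op 1 (move_right): buffer="egknknfhs" (len 9), cursors c1@5 c2@9, authorship .........
After op 2 (insert('n')): buffer="egknknnfhsn" (len 11), cursors c1@6 c2@11, authorship .....1....2
After op 3 (add_cursor(9)): buffer="egknknnfhsn" (len 11), cursors c1@6 c3@9 c2@11, authorship .....1....2
After op 4 (insert('i')): buffer="egknkninfhisni" (len 14), cursors c1@7 c3@11 c2@14, authorship .....11...3.22
After op 5 (add_cursor(7)): buffer="egknkninfhisni" (len 14), cursors c1@7 c4@7 c3@11 c2@14, authorship .....11...3.22
Authorship (.=original, N=cursor N): . . . . . 1 1 . . . 3 . 2 2
Index 10: author = 3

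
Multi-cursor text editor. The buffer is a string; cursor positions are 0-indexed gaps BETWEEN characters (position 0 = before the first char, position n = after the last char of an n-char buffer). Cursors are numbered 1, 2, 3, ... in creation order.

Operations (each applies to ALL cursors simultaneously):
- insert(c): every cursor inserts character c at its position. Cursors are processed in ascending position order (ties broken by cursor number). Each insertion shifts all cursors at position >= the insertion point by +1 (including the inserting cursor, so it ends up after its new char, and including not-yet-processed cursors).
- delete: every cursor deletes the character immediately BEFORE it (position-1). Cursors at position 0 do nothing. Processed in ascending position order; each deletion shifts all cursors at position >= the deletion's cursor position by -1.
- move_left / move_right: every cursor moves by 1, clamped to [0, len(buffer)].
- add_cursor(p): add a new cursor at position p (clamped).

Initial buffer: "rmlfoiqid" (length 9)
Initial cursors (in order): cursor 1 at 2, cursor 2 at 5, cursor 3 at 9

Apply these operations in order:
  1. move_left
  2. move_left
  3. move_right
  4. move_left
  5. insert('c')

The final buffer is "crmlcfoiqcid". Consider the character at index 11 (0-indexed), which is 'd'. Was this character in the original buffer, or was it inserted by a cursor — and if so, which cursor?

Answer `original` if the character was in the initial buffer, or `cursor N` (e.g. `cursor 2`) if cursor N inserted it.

Answer: original

Derivation:
After op 1 (move_left): buffer="rmlfoiqid" (len 9), cursors c1@1 c2@4 c3@8, authorship .........
After op 2 (move_left): buffer="rmlfoiqid" (len 9), cursors c1@0 c2@3 c3@7, authorship .........
After op 3 (move_right): buffer="rmlfoiqid" (len 9), cursors c1@1 c2@4 c3@8, authorship .........
After op 4 (move_left): buffer="rmlfoiqid" (len 9), cursors c1@0 c2@3 c3@7, authorship .........
After op 5 (insert('c')): buffer="crmlcfoiqcid" (len 12), cursors c1@1 c2@5 c3@10, authorship 1...2....3..
Authorship (.=original, N=cursor N): 1 . . . 2 . . . . 3 . .
Index 11: author = original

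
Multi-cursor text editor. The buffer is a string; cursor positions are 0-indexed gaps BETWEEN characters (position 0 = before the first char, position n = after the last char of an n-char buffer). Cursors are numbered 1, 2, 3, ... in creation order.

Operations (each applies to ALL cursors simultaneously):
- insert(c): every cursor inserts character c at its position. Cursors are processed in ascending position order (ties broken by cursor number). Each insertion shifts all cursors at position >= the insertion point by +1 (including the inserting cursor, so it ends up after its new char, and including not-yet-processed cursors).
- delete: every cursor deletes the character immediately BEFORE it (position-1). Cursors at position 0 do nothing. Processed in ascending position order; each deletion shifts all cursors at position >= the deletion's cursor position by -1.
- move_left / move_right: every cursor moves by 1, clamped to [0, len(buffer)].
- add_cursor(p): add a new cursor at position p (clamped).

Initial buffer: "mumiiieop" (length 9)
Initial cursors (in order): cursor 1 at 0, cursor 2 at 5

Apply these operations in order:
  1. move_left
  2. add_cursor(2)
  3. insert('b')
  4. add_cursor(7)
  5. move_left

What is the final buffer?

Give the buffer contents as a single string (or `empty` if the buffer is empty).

After op 1 (move_left): buffer="mumiiieop" (len 9), cursors c1@0 c2@4, authorship .........
After op 2 (add_cursor(2)): buffer="mumiiieop" (len 9), cursors c1@0 c3@2 c2@4, authorship .........
After op 3 (insert('b')): buffer="bmubmibiieop" (len 12), cursors c1@1 c3@4 c2@7, authorship 1..3..2.....
After op 4 (add_cursor(7)): buffer="bmubmibiieop" (len 12), cursors c1@1 c3@4 c2@7 c4@7, authorship 1..3..2.....
After op 5 (move_left): buffer="bmubmibiieop" (len 12), cursors c1@0 c3@3 c2@6 c4@6, authorship 1..3..2.....

Answer: bmubmibiieop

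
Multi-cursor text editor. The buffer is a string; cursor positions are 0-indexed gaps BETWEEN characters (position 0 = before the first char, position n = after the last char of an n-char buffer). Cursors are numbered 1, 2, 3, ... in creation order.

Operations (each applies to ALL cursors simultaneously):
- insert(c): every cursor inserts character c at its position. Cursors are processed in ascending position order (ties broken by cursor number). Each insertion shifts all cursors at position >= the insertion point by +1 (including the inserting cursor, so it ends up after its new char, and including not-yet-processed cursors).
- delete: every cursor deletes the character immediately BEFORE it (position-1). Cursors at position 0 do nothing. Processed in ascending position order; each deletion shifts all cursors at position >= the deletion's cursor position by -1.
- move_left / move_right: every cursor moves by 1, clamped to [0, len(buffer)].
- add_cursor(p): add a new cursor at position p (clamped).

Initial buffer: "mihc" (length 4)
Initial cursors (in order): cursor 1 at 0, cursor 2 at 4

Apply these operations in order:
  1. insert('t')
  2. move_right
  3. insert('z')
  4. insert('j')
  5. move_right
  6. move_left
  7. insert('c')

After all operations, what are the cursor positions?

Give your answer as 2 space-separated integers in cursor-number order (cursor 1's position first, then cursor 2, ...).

Answer: 5 11

Derivation:
After op 1 (insert('t')): buffer="tmihct" (len 6), cursors c1@1 c2@6, authorship 1....2
After op 2 (move_right): buffer="tmihct" (len 6), cursors c1@2 c2@6, authorship 1....2
After op 3 (insert('z')): buffer="tmzihctz" (len 8), cursors c1@3 c2@8, authorship 1.1...22
After op 4 (insert('j')): buffer="tmzjihctzj" (len 10), cursors c1@4 c2@10, authorship 1.11...222
After op 5 (move_right): buffer="tmzjihctzj" (len 10), cursors c1@5 c2@10, authorship 1.11...222
After op 6 (move_left): buffer="tmzjihctzj" (len 10), cursors c1@4 c2@9, authorship 1.11...222
After op 7 (insert('c')): buffer="tmzjcihctzcj" (len 12), cursors c1@5 c2@11, authorship 1.111...2222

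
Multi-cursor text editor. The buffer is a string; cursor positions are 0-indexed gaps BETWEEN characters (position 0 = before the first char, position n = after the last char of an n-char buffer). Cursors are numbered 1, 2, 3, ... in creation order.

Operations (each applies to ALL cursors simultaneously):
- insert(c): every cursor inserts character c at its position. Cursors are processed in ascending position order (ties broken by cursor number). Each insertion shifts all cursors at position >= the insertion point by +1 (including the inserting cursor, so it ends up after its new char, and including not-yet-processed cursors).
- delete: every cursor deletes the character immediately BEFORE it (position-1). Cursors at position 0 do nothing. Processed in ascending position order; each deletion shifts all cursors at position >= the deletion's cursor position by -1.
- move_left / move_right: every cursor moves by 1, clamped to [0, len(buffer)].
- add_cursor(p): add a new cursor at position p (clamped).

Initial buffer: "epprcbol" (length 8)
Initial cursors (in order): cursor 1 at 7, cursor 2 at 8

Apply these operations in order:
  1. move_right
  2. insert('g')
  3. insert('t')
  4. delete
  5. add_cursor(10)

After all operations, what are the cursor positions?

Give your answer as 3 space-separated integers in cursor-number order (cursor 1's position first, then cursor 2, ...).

After op 1 (move_right): buffer="epprcbol" (len 8), cursors c1@8 c2@8, authorship ........
After op 2 (insert('g')): buffer="epprcbolgg" (len 10), cursors c1@10 c2@10, authorship ........12
After op 3 (insert('t')): buffer="epprcbolggtt" (len 12), cursors c1@12 c2@12, authorship ........1212
After op 4 (delete): buffer="epprcbolgg" (len 10), cursors c1@10 c2@10, authorship ........12
After op 5 (add_cursor(10)): buffer="epprcbolgg" (len 10), cursors c1@10 c2@10 c3@10, authorship ........12

Answer: 10 10 10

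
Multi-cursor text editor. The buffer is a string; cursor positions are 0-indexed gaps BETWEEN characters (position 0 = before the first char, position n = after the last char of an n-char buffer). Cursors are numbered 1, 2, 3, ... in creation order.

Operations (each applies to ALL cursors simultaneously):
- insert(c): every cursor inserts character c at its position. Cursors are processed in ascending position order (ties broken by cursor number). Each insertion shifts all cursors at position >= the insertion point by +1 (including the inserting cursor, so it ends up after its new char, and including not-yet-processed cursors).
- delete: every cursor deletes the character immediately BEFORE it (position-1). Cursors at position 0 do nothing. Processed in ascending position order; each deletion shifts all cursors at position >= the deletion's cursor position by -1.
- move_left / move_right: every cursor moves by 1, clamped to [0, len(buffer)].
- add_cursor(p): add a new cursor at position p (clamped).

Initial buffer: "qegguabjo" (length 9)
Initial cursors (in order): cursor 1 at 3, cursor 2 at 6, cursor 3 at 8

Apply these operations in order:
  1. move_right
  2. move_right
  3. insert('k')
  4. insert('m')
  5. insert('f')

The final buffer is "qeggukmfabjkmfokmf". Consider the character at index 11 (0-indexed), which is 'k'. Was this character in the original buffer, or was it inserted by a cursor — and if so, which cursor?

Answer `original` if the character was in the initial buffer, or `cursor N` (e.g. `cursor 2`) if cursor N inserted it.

Answer: cursor 2

Derivation:
After op 1 (move_right): buffer="qegguabjo" (len 9), cursors c1@4 c2@7 c3@9, authorship .........
After op 2 (move_right): buffer="qegguabjo" (len 9), cursors c1@5 c2@8 c3@9, authorship .........
After op 3 (insert('k')): buffer="qeggukabjkok" (len 12), cursors c1@6 c2@10 c3@12, authorship .....1...2.3
After op 4 (insert('m')): buffer="qeggukmabjkmokm" (len 15), cursors c1@7 c2@12 c3@15, authorship .....11...22.33
After op 5 (insert('f')): buffer="qeggukmfabjkmfokmf" (len 18), cursors c1@8 c2@14 c3@18, authorship .....111...222.333
Authorship (.=original, N=cursor N): . . . . . 1 1 1 . . . 2 2 2 . 3 3 3
Index 11: author = 2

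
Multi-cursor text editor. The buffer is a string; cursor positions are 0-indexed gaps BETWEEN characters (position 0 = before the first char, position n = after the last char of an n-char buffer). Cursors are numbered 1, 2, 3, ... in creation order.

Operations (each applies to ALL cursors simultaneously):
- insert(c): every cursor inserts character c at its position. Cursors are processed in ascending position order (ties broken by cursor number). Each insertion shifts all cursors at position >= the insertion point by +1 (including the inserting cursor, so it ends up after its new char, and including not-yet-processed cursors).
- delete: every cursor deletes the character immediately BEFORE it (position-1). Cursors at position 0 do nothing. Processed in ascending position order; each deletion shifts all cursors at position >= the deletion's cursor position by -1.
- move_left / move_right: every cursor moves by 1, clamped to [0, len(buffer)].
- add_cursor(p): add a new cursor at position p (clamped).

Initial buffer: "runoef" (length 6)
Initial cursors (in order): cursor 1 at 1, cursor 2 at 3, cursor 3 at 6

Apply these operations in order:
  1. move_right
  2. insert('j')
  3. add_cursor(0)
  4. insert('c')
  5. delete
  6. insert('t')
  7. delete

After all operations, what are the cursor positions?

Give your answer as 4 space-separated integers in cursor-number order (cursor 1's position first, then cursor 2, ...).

Answer: 3 6 9 0

Derivation:
After op 1 (move_right): buffer="runoef" (len 6), cursors c1@2 c2@4 c3@6, authorship ......
After op 2 (insert('j')): buffer="rujnojefj" (len 9), cursors c1@3 c2@6 c3@9, authorship ..1..2..3
After op 3 (add_cursor(0)): buffer="rujnojefj" (len 9), cursors c4@0 c1@3 c2@6 c3@9, authorship ..1..2..3
After op 4 (insert('c')): buffer="crujcnojcefjc" (len 13), cursors c4@1 c1@5 c2@9 c3@13, authorship 4..11..22..33
After op 5 (delete): buffer="rujnojefj" (len 9), cursors c4@0 c1@3 c2@6 c3@9, authorship ..1..2..3
After op 6 (insert('t')): buffer="trujtnojtefjt" (len 13), cursors c4@1 c1@5 c2@9 c3@13, authorship 4..11..22..33
After op 7 (delete): buffer="rujnojefj" (len 9), cursors c4@0 c1@3 c2@6 c3@9, authorship ..1..2..3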